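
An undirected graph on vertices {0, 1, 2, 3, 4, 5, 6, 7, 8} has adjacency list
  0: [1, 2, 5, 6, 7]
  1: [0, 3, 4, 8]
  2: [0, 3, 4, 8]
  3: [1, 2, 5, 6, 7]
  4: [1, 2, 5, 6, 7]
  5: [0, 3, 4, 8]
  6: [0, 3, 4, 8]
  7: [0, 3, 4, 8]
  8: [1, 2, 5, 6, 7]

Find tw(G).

A width-4 tree decomposition is:
Bags: B1 = {0, 2, 3, 4, 8}  B2 = {0, 3, 4, 7, 8}  B3 = {0, 3, 4, 6, 8}  B4 = {0, 3, 4, 5, 8}  B5 = {0, 1, 3, 4, 8}
Tree: B1–B2, B2–B3, B3–B4, B4–B5
Each bag holds 5 vertices, so the decomposition has width 4, which upper-bounds the treewidth. For the lower bound: the 5 vertex sets {0,2}, {4,7}, {3,6}, {8}, {5} are disjoint, each induces a connected subgraph, and every pair is joined by at least one edge of G. Contracting each set to a single vertex therefore yields K_{5} as a minor, and since treewidth is minor-monotone, tw(G) ≥ tw(K_{5}) = 4. Hence tw(G) = 4 exactly.

4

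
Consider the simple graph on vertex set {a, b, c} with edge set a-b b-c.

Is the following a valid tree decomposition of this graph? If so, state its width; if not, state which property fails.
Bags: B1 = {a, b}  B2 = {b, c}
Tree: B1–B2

Yes; width 1.

Every vertex of G appears in some bag (union = {a, b, c}); every edge is covered by a bag; and for each vertex v the set of bags containing v is connected in the bag tree. The decomposition is therefore valid. The largest bag has 2 vertices, so the width is 1.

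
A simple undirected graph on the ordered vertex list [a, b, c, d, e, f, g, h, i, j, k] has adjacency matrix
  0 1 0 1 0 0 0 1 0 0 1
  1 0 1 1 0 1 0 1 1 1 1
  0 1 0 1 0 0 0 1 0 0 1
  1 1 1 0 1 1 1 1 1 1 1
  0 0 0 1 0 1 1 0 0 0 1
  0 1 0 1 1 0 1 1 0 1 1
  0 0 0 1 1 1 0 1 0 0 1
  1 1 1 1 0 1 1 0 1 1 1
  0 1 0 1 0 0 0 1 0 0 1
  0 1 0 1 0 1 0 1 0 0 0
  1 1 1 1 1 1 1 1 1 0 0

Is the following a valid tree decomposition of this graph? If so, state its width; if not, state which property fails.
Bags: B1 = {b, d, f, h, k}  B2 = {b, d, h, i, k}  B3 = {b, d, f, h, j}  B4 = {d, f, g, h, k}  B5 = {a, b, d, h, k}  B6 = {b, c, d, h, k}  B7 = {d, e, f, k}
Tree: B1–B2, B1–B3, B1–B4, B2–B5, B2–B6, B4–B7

No — edge (g,e) lies in no bag.

A tree decomposition must satisfy three properties: every vertex lies in some bag; for every edge, both endpoints lie together in some bag; and for every vertex, the bags containing it form a connected subtree. Here edge (g,e) lies in no bag, so the decomposition is invalid.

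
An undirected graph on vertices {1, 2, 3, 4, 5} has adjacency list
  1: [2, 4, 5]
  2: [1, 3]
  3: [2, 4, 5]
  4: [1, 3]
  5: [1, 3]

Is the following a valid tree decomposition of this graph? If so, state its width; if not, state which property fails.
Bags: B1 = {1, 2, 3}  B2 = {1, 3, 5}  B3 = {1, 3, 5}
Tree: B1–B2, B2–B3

A tree decomposition must satisfy three properties: every vertex lies in some bag; for every edge, both endpoints lie together in some bag; and for every vertex, the bags containing it form a connected subtree. Here vertex 4 appears in no bag, so the decomposition is invalid.

No — vertex 4 appears in no bag.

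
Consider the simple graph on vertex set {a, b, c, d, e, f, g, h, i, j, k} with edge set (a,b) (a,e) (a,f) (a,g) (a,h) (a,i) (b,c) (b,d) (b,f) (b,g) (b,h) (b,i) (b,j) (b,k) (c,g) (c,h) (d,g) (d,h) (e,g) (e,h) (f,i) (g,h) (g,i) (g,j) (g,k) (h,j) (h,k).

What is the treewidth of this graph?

A width-3 tree decomposition is:
Bags: B1 = {a, b, g, i}  B2 = {a, b, g, h}  B3 = {b, g, h, k}  B4 = {a, b, f, i}  B5 = {b, g, h, j}  B6 = {b, d, g, h}  B7 = {a, e, g, h}  B8 = {b, c, g, h}
Tree: B1–B2, B2–B3, B1–B4, B2–B5, B5–B6, B2–B7, B2–B8
Every bag has size at most 4, so the width is 4 − 1 = 3 and tw(G) ≤ 3. Conversely, {a, e, g, h} is a clique of size 4, and the vertices of any clique must share a bag in every tree decomposition; so some bag has ≥ 4 vertices and tw(G) ≥ 3. The upper and lower bounds meet at 3, so that is the treewidth.

3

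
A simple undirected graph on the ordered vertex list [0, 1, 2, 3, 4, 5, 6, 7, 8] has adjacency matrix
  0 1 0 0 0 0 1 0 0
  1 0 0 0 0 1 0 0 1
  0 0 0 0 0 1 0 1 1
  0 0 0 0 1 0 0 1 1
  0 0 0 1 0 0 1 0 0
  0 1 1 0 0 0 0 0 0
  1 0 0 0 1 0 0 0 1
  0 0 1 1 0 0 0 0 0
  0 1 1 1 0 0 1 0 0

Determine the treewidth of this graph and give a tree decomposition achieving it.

Treewidth 3.
One such decomposition:
Bags: B1 = {1, 2, 5, 7}  B2 = {1, 2, 7, 8}  B3 = {1, 3, 7, 8}  B4 = {0, 1, 3, 8}  B5 = {0, 3, 6, 8}  B6 = {0, 3, 4, 6}
Tree: B1–B2, B2–B3, B3–B4, B4–B5, B5–B6

Each bag holds 4 vertices, so the decomposition has width 3, which upper-bounds the treewidth. For the lower bound: the 4 vertex sets {2,5,7}, {1}, {8}, {0,3,4,6} are disjoint, each induces a connected subgraph, and every pair is joined by at least one edge of G. Contracting each set to a single vertex therefore yields K_{4} as a minor, and since treewidth is minor-monotone, tw(G) ≥ tw(K_{4}) = 3. Hence tw(G) = 3 exactly.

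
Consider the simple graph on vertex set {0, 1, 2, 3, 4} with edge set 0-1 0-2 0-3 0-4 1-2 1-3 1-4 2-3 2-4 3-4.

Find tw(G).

4

A width-4 tree decomposition is:
Bags: B1 = {0, 1, 2, 3, 4}
Tree: (single bag)
With just one bag of size 5, the width is 5 − 1 = 4, so tw(G) ≤ 4. On the other hand G contains the 5-clique {0, 1, 2, 3, 4}. A clique must lie in a single bag of any decomposition, so no decomposition can have width below 4. The upper and lower bounds meet at 4, so that is the treewidth.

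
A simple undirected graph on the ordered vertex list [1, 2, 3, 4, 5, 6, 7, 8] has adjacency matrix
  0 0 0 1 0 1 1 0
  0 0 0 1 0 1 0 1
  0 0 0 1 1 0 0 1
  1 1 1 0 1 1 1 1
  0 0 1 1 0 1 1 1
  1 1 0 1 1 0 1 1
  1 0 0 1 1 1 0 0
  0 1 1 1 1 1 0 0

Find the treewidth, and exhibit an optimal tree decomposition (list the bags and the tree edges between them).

Treewidth 3.
Bags: B1 = {4, 5, 6, 8}  B2 = {2, 4, 6, 8}  B3 = {3, 4, 5, 8}  B4 = {4, 5, 6, 7}  B5 = {1, 4, 6, 7}
Tree: B1–B2, B1–B3, B1–B4, B4–B5

Every bag has size at most 4, so the width is 4 − 1 = 3 and tw(G) ≤ 3. Conversely, {3, 4, 5, 8} is a clique of size 4, and the vertices of any clique must share a bag in every tree decomposition; so some bag has ≥ 4 vertices and tw(G) ≥ 3. Hence tw(G) = 3 exactly.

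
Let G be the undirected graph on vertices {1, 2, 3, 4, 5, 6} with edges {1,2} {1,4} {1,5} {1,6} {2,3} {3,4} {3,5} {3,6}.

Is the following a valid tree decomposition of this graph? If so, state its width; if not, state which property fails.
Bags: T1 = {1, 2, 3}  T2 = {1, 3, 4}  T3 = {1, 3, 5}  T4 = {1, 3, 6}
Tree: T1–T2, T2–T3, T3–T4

Yes; width 2.

Every vertex of G appears in some bag (union = {1, 2, 3, 4, 5, 6}); every edge is covered by a bag; and for each vertex v the set of bags containing v is connected in the bag tree. The decomposition is therefore valid. The largest bag has 3 vertices, so the width is 2.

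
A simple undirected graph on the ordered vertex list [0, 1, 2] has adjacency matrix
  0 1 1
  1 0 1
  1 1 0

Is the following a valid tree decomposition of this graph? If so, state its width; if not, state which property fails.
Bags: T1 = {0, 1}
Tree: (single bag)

A tree decomposition must satisfy three properties: every vertex lies in some bag; for every edge, both endpoints lie together in some bag; and for every vertex, the bags containing it form a connected subtree. Here vertex 2 appears in no bag, so the decomposition is invalid.

No — vertex 2 appears in no bag.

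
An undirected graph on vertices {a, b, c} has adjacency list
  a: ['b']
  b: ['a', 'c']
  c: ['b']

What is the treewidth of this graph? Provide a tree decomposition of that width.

Treewidth 1.
One optimal decomposition is:
Bags: B1 = {b, c}  B2 = {a, b}
Tree: B1–B2

Each bag holds 2 vertices, so the decomposition has width 1, which upper-bounds the treewidth. Since G has at least one edge (e.g. b–c), it is not an edgeless graph, so tw(G) ≥ 1. Hence tw(G) = 1 exactly.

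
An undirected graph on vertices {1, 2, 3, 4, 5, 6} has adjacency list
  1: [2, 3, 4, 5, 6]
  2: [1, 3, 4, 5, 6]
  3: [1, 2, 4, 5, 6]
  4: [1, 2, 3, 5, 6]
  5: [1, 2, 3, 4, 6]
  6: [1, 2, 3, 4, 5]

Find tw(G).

5

A width-5 tree decomposition is:
Bags: B1 = {1, 2, 3, 4, 5, 6}
Tree: (single bag)
A single bag containing all 6 vertices is trivially a valid decomposition of width 5. On the other hand G contains the 6-clique {1, 2, 3, 4, 5, 6}. A clique must lie in a single bag of any decomposition, so no decomposition can have width below 5. Hence tw(G) = 5 exactly.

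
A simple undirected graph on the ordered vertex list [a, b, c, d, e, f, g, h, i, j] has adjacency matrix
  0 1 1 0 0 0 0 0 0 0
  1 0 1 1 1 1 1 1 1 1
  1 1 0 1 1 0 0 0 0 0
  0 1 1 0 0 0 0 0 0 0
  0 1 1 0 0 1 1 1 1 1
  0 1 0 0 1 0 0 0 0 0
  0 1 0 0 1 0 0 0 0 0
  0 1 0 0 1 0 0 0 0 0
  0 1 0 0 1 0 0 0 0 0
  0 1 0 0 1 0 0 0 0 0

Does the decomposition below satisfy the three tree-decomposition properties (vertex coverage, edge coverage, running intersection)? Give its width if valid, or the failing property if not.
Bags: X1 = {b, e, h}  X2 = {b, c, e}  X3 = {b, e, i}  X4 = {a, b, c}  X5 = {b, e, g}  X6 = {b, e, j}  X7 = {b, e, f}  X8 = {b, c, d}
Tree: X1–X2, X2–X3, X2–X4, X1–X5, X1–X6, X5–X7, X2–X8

Checking the three conditions: (i) the bags cover all of {a, b, c, d, e, f, g, h, i, j}; (ii) for each edge, some bag contains both endpoints; (iii) the bags containing any fixed vertex form a subtree. All hold, so the decomposition is valid with width 3 − 1 = 2.

Yes; width 2.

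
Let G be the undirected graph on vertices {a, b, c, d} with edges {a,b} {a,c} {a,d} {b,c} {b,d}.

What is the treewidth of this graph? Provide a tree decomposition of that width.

Each bag holds 3 vertices, so the decomposition has width 2, which upper-bounds the treewidth. On the other hand G contains the 3-clique {a, b, d}. A clique must lie in a single bag of any decomposition, so no decomposition can have width below 2. Therefore the treewidth is 2.

Treewidth 2.
Bags: B1 = {a, b, d}  B2 = {a, b, c}
Tree: B1–B2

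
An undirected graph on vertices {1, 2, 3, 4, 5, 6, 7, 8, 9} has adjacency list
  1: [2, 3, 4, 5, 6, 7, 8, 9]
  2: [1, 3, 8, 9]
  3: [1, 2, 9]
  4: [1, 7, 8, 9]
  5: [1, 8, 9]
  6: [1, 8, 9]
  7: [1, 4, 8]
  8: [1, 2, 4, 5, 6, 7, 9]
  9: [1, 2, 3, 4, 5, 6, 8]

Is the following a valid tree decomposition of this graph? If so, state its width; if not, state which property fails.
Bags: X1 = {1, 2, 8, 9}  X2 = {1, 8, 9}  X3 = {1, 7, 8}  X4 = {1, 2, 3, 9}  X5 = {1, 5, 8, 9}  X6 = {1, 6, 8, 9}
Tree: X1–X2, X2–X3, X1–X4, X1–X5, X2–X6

No — vertex 4 appears in no bag.

A tree decomposition must satisfy three properties: every vertex lies in some bag; for every edge, both endpoints lie together in some bag; and for every vertex, the bags containing it form a connected subtree. Here vertex 4 appears in no bag, so the decomposition is invalid.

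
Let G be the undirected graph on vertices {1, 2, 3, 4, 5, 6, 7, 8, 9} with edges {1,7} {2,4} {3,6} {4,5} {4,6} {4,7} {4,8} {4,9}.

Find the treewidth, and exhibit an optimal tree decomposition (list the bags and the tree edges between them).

Treewidth 1.
One such decomposition:
Bags: B1 = {2, 4}  B2 = {4, 5}  B3 = {4, 7}  B4 = {4, 6}  B5 = {4, 8}  B6 = {3, 6}  B7 = {1, 7}  B8 = {4, 9}
Tree: B1–B2, B2–B3, B3–B4, B3–B5, B4–B6, B3–B7, B5–B8

The largest bag has 2 vertices, giving width 1; this decomposition certifies tw(G) ≤ 1. Any graph with an edge has treewidth ≥ 1, and G has the edge 2–4. Combining the bounds, tw(G) = 1.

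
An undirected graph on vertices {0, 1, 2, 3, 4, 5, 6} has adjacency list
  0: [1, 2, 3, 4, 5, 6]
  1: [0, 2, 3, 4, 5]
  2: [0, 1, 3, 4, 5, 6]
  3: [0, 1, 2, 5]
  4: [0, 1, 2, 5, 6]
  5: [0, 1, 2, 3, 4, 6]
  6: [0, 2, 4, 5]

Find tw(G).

A width-4 tree decomposition is:
Bags: B1 = {0, 1, 2, 3, 5}  B2 = {0, 1, 2, 4, 5}  B3 = {0, 2, 4, 5, 6}
Tree: B1–B2, B2–B3
Every bag has size at most 5, so the width is 5 − 1 = 4 and tw(G) ≤ 4. On the other hand G contains the 5-clique {0, 1, 2, 3, 5}. A clique must lie in a single bag of any decomposition, so no decomposition can have width below 4. Hence tw(G) = 4 exactly.

4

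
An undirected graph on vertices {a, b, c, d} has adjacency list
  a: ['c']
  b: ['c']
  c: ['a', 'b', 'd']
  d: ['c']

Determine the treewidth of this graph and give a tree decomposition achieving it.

Treewidth 1.
One such decomposition:
Bags: B1 = {c, d}  B2 = {a, c}  B3 = {b, c}
Tree: B1–B2, B2–B3

Each bag holds 2 vertices, so the decomposition has width 1, which upper-bounds the treewidth. Any graph with an edge has treewidth ≥ 1, and G has the edge c–d. Combining the bounds, tw(G) = 1.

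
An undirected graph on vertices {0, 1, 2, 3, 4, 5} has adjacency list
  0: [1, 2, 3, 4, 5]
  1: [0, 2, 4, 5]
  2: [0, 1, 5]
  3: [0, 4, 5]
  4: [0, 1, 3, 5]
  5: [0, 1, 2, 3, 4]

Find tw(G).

3

A width-3 tree decomposition is:
Bags: B1 = {0, 1, 2, 5}  B2 = {0, 1, 4, 5}  B3 = {0, 3, 4, 5}
Tree: B1–B2, B2–B3
The largest bag has 4 vertices, giving width 3; this decomposition certifies tw(G) ≤ 3. On the other hand G contains the 4-clique {0, 1, 2, 5}. A clique must lie in a single bag of any decomposition, so no decomposition can have width below 3. Combining the bounds, tw(G) = 3.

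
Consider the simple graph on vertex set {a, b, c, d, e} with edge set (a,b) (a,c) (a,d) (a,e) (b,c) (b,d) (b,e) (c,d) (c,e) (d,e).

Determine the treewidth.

4

A width-4 tree decomposition is:
Bags: B1 = {a, b, c, d, e}
Tree: (single bag)
With just one bag of size 5, the width is 5 − 1 = 4, so tw(G) ≤ 4. On the other hand G contains the 5-clique {a, b, c, d, e}. A clique must lie in a single bag of any decomposition, so no decomposition can have width below 4. The upper and lower bounds meet at 4, so that is the treewidth.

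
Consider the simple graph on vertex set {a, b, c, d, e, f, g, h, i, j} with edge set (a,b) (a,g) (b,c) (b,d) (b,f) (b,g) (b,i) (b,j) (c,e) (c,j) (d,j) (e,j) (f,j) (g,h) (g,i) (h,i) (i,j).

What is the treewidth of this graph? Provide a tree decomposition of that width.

Each bag holds 3 vertices, so the decomposition has width 2, which upper-bounds the treewidth. Conversely, {c, e, j} is a clique of size 3, and the vertices of any clique must share a bag in every tree decomposition; so some bag has ≥ 3 vertices and tw(G) ≥ 2. The upper and lower bounds meet at 2, so that is the treewidth.

Treewidth 2.
One optimal decomposition is:
Bags: B1 = {b, f, j}  B2 = {b, c, j}  B3 = {c, e, j}  B4 = {b, i, j}  B5 = {b, g, i}  B6 = {a, b, g}  B7 = {b, d, j}  B8 = {g, h, i}
Tree: B1–B2, B2–B3, B2–B4, B4–B5, B5–B6, B2–B7, B5–B8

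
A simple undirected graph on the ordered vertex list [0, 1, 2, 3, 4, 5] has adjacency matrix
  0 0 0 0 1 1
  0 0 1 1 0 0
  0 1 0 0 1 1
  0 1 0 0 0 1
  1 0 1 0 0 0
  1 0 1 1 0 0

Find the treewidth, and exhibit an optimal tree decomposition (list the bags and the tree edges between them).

The largest bag has 3 vertices, giving width 2; this decomposition certifies tw(G) ≤ 2. For the lower bound, G contains the cycle 1–3–5–2–1, so G is not a forest; only forests have treewidth ≤ 1, hence tw(G) ≥ 2. The upper and lower bounds meet at 2, so that is the treewidth.

Treewidth 2.
Bags: B1 = {1, 2, 3}  B2 = {2, 3, 5}  B3 = {2, 4, 5}  B4 = {0, 4, 5}
Tree: B1–B2, B2–B3, B3–B4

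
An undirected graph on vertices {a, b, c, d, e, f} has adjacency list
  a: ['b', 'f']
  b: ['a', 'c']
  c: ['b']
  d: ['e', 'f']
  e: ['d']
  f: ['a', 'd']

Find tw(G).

A width-1 tree decomposition is:
Bags: B1 = {a, f}  B2 = {d, f}  B3 = {a, b}  B4 = {b, c}  B5 = {d, e}
Tree: B1–B2, B1–B3, B3–B4, B2–B5
The largest bag has 2 vertices, giving width 1; this decomposition certifies tw(G) ≤ 1. Any graph with an edge has treewidth ≥ 1, and G has the edge a–f. Combining the bounds, tw(G) = 1.

1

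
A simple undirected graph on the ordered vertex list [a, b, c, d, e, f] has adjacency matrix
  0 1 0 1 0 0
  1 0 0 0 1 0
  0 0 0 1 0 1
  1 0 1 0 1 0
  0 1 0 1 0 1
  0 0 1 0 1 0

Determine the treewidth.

A width-2 tree decomposition is:
Bags: B1 = {a, b, d}  B2 = {b, d, e}  B3 = {c, d, e}  B4 = {c, e, f}
Tree: B1–B2, B2–B3, B3–B4
The largest bag has 3 vertices, giving width 2; this decomposition certifies tw(G) ≤ 2. For the lower bound, G contains the cycle a–b–e–d–a, so G is not a forest; only forests have treewidth ≤ 1, hence tw(G) ≥ 2. The upper and lower bounds meet at 2, so that is the treewidth.

2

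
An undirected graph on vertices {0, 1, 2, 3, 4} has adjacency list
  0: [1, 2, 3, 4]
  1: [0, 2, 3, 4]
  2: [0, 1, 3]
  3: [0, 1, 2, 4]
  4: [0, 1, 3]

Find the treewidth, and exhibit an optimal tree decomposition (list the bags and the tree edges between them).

Treewidth 3.
One optimal decomposition is:
Bags: B1 = {0, 1, 3, 4}  B2 = {0, 1, 2, 3}
Tree: B1–B2

Every bag has size at most 4, so the width is 4 − 1 = 3 and tw(G) ≤ 3. Conversely, {0, 1, 2, 3} is a clique of size 4, and the vertices of any clique must share a bag in every tree decomposition; so some bag has ≥ 4 vertices and tw(G) ≥ 3. Therefore the treewidth is 3.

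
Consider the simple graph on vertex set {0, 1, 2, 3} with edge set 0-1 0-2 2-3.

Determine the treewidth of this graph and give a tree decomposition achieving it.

The largest bag has 2 vertices, giving width 1; this decomposition certifies tw(G) ≤ 1. G has an edge, so its treewidth is at least 1. Hence tw(G) = 1 exactly.

Treewidth 1.
Bags: B1 = {0, 2}  B2 = {2, 3}  B3 = {0, 1}
Tree: B1–B2, B1–B3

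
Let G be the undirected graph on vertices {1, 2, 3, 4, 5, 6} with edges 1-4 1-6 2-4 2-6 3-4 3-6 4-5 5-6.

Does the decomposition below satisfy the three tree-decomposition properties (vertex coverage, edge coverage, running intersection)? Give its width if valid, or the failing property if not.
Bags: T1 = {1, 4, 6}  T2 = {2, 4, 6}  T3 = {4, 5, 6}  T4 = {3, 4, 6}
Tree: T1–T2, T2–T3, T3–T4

Yes; width 2.

Every vertex of G appears in some bag (union = {1, 2, 3, 4, 5, 6}); every edge is covered by a bag; and for each vertex v the set of bags containing v is connected in the bag tree. The decomposition is therefore valid. The largest bag has 3 vertices, so the width is 2.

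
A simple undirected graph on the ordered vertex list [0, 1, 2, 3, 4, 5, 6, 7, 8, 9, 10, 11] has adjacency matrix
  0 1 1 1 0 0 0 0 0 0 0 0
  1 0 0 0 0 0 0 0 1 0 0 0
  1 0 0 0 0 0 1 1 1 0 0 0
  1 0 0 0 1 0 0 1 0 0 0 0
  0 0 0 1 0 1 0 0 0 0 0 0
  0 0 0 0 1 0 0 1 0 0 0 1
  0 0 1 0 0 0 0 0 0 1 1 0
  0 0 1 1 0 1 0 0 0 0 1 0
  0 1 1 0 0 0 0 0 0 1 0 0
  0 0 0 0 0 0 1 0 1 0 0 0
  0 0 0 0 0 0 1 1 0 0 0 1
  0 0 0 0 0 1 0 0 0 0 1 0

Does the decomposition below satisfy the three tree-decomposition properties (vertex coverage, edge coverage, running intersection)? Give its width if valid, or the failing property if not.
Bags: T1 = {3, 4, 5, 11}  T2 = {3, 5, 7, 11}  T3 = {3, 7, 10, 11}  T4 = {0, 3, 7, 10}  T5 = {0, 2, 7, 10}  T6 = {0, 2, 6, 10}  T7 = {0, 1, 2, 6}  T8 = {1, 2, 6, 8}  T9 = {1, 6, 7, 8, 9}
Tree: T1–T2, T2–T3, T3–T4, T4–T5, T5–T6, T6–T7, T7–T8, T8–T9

No — bags containing vertex 7 are not connected in the tree.

A tree decomposition must satisfy three properties: every vertex lies in some bag; for every edge, both endpoints lie together in some bag; and for every vertex, the bags containing it form a connected subtree. Here bags containing vertex 7 are not connected in the tree, so the decomposition is invalid.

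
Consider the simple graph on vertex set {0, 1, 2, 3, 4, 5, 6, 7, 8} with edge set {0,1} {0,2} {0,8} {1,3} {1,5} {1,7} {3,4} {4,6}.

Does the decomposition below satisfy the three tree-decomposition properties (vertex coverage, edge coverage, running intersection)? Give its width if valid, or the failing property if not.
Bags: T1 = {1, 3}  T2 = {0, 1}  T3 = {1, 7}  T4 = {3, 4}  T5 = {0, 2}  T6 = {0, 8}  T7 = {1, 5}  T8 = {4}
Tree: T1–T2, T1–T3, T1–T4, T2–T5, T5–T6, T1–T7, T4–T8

No — vertex 6 appears in no bag.

A tree decomposition must satisfy three properties: every vertex lies in some bag; for every edge, both endpoints lie together in some bag; and for every vertex, the bags containing it form a connected subtree. Here vertex 6 appears in no bag, so the decomposition is invalid.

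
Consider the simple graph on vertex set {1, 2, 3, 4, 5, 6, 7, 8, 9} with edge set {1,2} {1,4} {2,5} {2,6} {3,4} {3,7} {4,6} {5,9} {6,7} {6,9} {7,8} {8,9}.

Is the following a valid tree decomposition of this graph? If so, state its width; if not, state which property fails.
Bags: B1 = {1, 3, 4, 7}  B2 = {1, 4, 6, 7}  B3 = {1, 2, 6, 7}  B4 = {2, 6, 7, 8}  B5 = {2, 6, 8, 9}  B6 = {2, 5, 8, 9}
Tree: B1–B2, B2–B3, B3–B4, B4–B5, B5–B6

Checking the three conditions: (i) the bags cover all of {1, 2, 3, 4, 5, 6, 7, 8, 9}; (ii) for each edge, some bag contains both endpoints; (iii) the bags containing any fixed vertex form a subtree. All hold, so the decomposition is valid with width 4 − 1 = 3.

Yes; width 3.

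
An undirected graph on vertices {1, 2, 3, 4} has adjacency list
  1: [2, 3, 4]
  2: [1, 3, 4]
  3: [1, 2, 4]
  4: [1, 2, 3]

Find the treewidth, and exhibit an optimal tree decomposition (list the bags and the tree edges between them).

A single bag containing all 4 vertices is trivially a valid decomposition of width 3. On the other hand G contains the 4-clique {1, 2, 3, 4}. A clique must lie in a single bag of any decomposition, so no decomposition can have width below 3. Hence tw(G) = 3 exactly.

Treewidth 3.
One optimal decomposition is:
Bags: B1 = {1, 2, 3, 4}
Tree: (single bag)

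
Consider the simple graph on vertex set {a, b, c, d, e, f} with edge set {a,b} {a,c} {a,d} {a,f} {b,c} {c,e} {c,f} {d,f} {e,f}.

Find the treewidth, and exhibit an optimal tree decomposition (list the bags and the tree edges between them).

Treewidth 2.
One optimal decomposition is:
Bags: B1 = {c, e, f}  B2 = {a, c, f}  B3 = {a, b, c}  B4 = {a, d, f}
Tree: B1–B2, B2–B3, B2–B4

Every bag has size at most 3, so the width is 3 − 1 = 2 and tw(G) ≤ 2. On the other hand G contains the 3-clique {a, d, f}. A clique must lie in a single bag of any decomposition, so no decomposition can have width below 2. Hence tw(G) = 2 exactly.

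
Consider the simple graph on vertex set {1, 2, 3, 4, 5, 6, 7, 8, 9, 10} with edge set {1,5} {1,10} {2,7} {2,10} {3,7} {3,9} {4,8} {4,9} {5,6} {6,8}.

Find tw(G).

A width-2 tree decomposition is:
Bags: B1 = {1, 5, 6}  B2 = {1, 6, 10}  B3 = {2, 6, 10}  B4 = {2, 6, 7}  B5 = {3, 6, 7}  B6 = {3, 6, 9}  B7 = {4, 6, 9}  B8 = {4, 6, 8}
Tree: B1–B2, B2–B3, B3–B4, B4–B5, B5–B6, B6–B7, B7–B8
Every bag has size at most 3, so the width is 3 − 1 = 2 and tw(G) ≤ 2. For the lower bound, G contains the cycle 6–5–1–10–2–7–3–9–4–8–6, so G is not a forest; only forests have treewidth ≤ 1, hence tw(G) ≥ 2. Hence tw(G) = 2 exactly.

2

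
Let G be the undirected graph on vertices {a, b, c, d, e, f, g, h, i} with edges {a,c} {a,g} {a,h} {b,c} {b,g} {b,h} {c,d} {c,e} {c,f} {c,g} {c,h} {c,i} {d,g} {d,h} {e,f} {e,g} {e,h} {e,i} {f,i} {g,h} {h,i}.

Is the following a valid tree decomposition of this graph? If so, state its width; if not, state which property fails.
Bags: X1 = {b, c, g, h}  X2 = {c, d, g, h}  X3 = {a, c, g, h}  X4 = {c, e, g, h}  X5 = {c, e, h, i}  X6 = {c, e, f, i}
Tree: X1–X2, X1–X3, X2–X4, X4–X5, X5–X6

Vertex coverage: the bags together contain {a, b, c, d, e, f, g, h, i}, the full vertex set. Edge coverage: each edge of G has both endpoints in at least one bag. Running intersection: for every vertex, the bags containing it form a connected subtree. All three properties hold, so this is a valid tree decomposition of width max|bag| − 1 = 3, and hence tw(G) ≤ 3.

Yes; width 3.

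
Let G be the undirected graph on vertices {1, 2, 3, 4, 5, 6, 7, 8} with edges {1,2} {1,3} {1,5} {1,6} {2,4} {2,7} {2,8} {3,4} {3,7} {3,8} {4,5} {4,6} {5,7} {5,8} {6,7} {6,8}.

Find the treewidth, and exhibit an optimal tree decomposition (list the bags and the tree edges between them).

Treewidth 4.
Bags: B1 = {2, 3, 4, 5, 6}  B2 = {2, 3, 5, 6, 8}  B3 = {2, 3, 5, 6, 7}  B4 = {1, 2, 3, 5, 6}
Tree: B1–B2, B2–B3, B3–B4

The largest bag has 5 vertices, giving width 4; this decomposition certifies tw(G) ≤ 4. For the lower bound: the 5 vertex sets {3,4}, {6,8}, {5,7}, {2}, {1} are disjoint, each induces a connected subgraph, and every pair is joined by at least one edge of G. Contracting each set to a single vertex therefore yields K_{5} as a minor, and since treewidth is minor-monotone, tw(G) ≥ tw(K_{5}) = 4. Hence tw(G) = 4 exactly.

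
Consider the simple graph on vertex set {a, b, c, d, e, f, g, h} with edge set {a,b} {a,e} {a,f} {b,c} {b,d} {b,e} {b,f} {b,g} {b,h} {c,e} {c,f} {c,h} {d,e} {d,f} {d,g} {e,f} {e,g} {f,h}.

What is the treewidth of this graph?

A width-3 tree decomposition is:
Bags: B1 = {b, c, e, f}  B2 = {a, b, e, f}  B3 = {b, d, e, f}  B4 = {b, d, e, g}  B5 = {b, c, f, h}
Tree: B1–B2, B2–B3, B3–B4, B1–B5
Every bag has size at most 4, so the width is 4 − 1 = 3 and tw(G) ≤ 3. On the other hand G contains the 4-clique {b, d, e, g}. A clique must lie in a single bag of any decomposition, so no decomposition can have width below 3. The upper and lower bounds meet at 3, so that is the treewidth.

3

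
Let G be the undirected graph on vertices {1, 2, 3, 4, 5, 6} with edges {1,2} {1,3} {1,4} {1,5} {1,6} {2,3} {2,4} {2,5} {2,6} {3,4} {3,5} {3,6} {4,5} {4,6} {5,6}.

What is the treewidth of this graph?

5

A width-5 tree decomposition is:
Bags: B1 = {1, 2, 3, 4, 5, 6}
Tree: (single bag)
A single bag containing all 6 vertices is trivially a valid decomposition of width 5. Conversely, {1, 2, 3, 4, 5, 6} is a clique of size 6, and the vertices of any clique must share a bag in every tree decomposition; so some bag has ≥ 6 vertices and tw(G) ≥ 5. The upper and lower bounds meet at 5, so that is the treewidth.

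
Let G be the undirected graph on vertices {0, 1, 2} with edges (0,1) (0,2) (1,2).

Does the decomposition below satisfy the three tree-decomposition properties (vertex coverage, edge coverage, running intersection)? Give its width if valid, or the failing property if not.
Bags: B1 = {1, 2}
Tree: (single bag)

No — vertex 0 appears in no bag.

A tree decomposition must satisfy three properties: every vertex lies in some bag; for every edge, both endpoints lie together in some bag; and for every vertex, the bags containing it form a connected subtree. Here vertex 0 appears in no bag, so the decomposition is invalid.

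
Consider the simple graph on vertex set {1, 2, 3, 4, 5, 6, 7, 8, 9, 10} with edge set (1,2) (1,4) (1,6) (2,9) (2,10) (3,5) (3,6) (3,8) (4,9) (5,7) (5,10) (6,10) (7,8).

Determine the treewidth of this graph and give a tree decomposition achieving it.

The largest bag has 3 vertices, giving width 2; this decomposition certifies tw(G) ≤ 2. For the lower bound, G contains the cycle 4–9–2–1–4, so G is not a forest; only forests have treewidth ≤ 1, hence tw(G) ≥ 2. The upper and lower bounds meet at 2, so that is the treewidth.

Treewidth 2.
One such decomposition:
Bags: B1 = {1, 4, 9}  B2 = {1, 2, 9}  B3 = {1, 2, 6}  B4 = {2, 6, 10}  B5 = {3, 6, 10}  B6 = {3, 5, 10}  B7 = {3, 5, 8}  B8 = {5, 7, 8}
Tree: B1–B2, B2–B3, B3–B4, B4–B5, B5–B6, B6–B7, B7–B8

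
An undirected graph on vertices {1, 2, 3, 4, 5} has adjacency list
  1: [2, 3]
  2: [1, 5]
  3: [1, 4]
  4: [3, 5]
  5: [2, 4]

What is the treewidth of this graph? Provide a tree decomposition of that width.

Each bag holds 3 vertices, so the decomposition has width 2, which upper-bounds the treewidth. For the lower bound, G contains the cycle 3–4–5–2–1–3, so G is not a forest; only forests have treewidth ≤ 1, hence tw(G) ≥ 2. Therefore the treewidth is 2.

Treewidth 2.
One such decomposition:
Bags: B1 = {3, 4, 5}  B2 = {2, 3, 5}  B3 = {1, 2, 3}
Tree: B1–B2, B2–B3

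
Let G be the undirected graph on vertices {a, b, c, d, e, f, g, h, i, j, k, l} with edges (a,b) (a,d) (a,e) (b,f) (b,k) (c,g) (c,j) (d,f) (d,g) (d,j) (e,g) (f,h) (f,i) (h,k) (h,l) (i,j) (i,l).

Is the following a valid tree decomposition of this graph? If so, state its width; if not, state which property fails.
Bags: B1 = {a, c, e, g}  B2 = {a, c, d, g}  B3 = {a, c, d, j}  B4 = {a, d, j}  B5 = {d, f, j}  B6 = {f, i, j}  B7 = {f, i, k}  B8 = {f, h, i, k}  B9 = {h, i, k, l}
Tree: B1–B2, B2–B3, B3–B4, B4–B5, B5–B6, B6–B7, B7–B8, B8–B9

A tree decomposition must satisfy three properties: every vertex lies in some bag; for every edge, both endpoints lie together in some bag; and for every vertex, the bags containing it form a connected subtree. Here vertex b appears in no bag, so the decomposition is invalid.

No — vertex b appears in no bag.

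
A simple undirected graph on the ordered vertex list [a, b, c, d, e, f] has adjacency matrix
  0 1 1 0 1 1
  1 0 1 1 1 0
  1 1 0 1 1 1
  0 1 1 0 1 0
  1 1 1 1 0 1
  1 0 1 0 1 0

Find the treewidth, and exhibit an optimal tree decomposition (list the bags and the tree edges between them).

Treewidth 3.
One optimal decomposition is:
Bags: B1 = {a, b, c, e}  B2 = {a, c, e, f}  B3 = {b, c, d, e}
Tree: B1–B2, B1–B3

The largest bag has 4 vertices, giving width 3; this decomposition certifies tw(G) ≤ 3. On the other hand G contains the 4-clique {a, c, e, f}. A clique must lie in a single bag of any decomposition, so no decomposition can have width below 3. Therefore the treewidth is 3.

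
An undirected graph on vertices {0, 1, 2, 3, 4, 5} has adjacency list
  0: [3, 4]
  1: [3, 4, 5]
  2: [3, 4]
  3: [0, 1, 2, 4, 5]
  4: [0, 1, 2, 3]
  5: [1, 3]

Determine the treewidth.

A width-2 tree decomposition is:
Bags: B1 = {2, 3, 4}  B2 = {1, 3, 4}  B3 = {1, 3, 5}  B4 = {0, 3, 4}
Tree: B1–B2, B2–B3, B1–B4
Each bag holds 3 vertices, so the decomposition has width 2, which upper-bounds the treewidth. Conversely, {0, 3, 4} is a clique of size 3, and the vertices of any clique must share a bag in every tree decomposition; so some bag has ≥ 3 vertices and tw(G) ≥ 2. Therefore the treewidth is 2.

2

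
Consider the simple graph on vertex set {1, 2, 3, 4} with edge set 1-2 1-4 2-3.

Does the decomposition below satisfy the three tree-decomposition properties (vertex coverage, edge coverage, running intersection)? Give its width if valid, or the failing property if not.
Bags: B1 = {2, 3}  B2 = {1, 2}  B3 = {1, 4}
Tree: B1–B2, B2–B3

Yes; width 1.

Vertex coverage: the bags together contain {1, 2, 3, 4}, the full vertex set. Edge coverage: each edge of G has both endpoints in at least one bag. Running intersection: for every vertex, the bags containing it form a connected subtree. All three properties hold, so this is a valid tree decomposition of width max|bag| − 1 = 1, and hence tw(G) ≤ 1.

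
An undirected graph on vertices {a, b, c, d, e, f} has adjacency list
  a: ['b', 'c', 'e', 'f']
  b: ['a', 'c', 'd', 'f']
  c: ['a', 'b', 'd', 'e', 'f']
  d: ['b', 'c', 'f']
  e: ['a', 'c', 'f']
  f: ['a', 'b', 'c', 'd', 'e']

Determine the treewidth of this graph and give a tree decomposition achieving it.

Treewidth 3.
One such decomposition:
Bags: B1 = {a, c, e, f}  B2 = {a, b, c, f}  B3 = {b, c, d, f}
Tree: B1–B2, B2–B3

Every bag has size at most 4, so the width is 4 − 1 = 3 and tw(G) ≤ 3. On the other hand G contains the 4-clique {b, c, d, f}. A clique must lie in a single bag of any decomposition, so no decomposition can have width below 3. Therefore the treewidth is 3.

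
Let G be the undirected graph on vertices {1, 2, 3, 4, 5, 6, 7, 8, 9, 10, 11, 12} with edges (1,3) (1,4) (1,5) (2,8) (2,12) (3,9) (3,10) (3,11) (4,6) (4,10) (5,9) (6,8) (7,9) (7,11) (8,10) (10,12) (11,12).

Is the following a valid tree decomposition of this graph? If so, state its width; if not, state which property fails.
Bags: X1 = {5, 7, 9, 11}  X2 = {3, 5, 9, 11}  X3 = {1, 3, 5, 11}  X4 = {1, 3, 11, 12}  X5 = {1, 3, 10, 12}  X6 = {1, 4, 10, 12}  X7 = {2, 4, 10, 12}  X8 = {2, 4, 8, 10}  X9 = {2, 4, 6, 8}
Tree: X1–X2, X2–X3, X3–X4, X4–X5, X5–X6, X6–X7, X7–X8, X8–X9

Yes; width 3.

Checking the three conditions: (i) the bags cover all of {1, 2, 3, 4, 5, 6, 7, 8, 9, 10, 11, 12}; (ii) for each edge, some bag contains both endpoints; (iii) the bags containing any fixed vertex form a subtree. All hold, so the decomposition is valid with width 4 − 1 = 3.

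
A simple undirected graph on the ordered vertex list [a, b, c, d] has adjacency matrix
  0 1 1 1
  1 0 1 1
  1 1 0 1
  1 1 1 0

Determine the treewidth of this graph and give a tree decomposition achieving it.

Treewidth 3.
One optimal decomposition is:
Bags: B1 = {a, b, c, d}
Tree: (single bag)

With just one bag of size 4, the width is 4 − 1 = 3, so tw(G) ≤ 3. On the other hand G contains the 4-clique {a, b, c, d}. A clique must lie in a single bag of any decomposition, so no decomposition can have width below 3. The upper and lower bounds meet at 3, so that is the treewidth.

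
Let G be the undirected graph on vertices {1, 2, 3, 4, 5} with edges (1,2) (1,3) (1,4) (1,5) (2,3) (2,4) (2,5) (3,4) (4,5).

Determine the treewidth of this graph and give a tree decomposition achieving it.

Every bag has size at most 4, so the width is 4 − 1 = 3 and tw(G) ≤ 3. For the lower bound, the 4 vertices {1, 2, 3, 4} are pairwise adjacent, and any tree decomposition puts a clique entirely inside one bag — forcing width ≥ 3. Hence tw(G) = 3 exactly.

Treewidth 3.
One optimal decomposition is:
Bags: B1 = {1, 2, 4, 5}  B2 = {1, 2, 3, 4}
Tree: B1–B2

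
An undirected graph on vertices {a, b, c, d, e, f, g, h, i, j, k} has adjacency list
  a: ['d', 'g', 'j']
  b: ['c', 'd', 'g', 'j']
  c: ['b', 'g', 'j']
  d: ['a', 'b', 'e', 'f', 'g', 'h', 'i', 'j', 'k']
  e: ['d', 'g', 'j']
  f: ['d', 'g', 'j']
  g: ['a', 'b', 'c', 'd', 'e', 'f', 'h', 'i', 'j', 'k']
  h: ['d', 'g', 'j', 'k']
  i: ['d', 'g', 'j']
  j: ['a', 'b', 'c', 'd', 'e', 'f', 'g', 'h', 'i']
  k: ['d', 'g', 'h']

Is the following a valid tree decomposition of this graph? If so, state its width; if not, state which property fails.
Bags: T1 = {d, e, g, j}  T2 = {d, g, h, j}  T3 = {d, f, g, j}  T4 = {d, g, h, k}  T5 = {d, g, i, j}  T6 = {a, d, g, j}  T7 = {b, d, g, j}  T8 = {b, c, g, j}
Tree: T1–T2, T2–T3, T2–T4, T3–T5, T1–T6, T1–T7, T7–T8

Yes; width 3.

Every vertex of G appears in some bag (union = {a, b, c, d, e, f, g, h, i, j, k}); every edge is covered by a bag; and for each vertex v the set of bags containing v is connected in the bag tree. The decomposition is therefore valid. The largest bag has 4 vertices, so the width is 3.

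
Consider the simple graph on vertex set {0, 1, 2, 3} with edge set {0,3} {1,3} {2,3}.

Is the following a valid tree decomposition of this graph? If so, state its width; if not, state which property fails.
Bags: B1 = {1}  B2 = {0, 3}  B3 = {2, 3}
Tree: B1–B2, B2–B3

No — edge (3,1) lies in no bag.

A tree decomposition must satisfy three properties: every vertex lies in some bag; for every edge, both endpoints lie together in some bag; and for every vertex, the bags containing it form a connected subtree. Here edge (3,1) lies in no bag, so the decomposition is invalid.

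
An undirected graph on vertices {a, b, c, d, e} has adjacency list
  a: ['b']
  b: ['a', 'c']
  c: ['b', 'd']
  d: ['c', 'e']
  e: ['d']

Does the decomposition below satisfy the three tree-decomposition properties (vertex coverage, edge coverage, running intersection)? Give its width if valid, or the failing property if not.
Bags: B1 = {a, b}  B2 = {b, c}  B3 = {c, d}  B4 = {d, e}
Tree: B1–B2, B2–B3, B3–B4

Vertex coverage: the bags together contain {a, b, c, d, e}, the full vertex set. Edge coverage: each edge of G has both endpoints in at least one bag. Running intersection: for every vertex, the bags containing it form a connected subtree. All three properties hold, so this is a valid tree decomposition of width max|bag| − 1 = 1, and hence tw(G) ≤ 1.

Yes; width 1.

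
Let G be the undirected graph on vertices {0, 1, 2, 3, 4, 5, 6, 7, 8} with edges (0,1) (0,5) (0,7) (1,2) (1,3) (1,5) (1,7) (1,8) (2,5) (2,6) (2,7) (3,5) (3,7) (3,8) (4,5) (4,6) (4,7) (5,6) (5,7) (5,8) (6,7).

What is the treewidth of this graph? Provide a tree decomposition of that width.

Treewidth 3.
One such decomposition:
Bags: B1 = {1, 2, 5, 7}  B2 = {1, 3, 5, 7}  B3 = {0, 1, 5, 7}  B4 = {2, 5, 6, 7}  B5 = {4, 5, 6, 7}  B6 = {1, 3, 5, 8}
Tree: B1–B2, B2–B3, B1–B4, B4–B5, B2–B6

The largest bag has 4 vertices, giving width 3; this decomposition certifies tw(G) ≤ 3. Conversely, {1, 3, 5, 8} is a clique of size 4, and the vertices of any clique must share a bag in every tree decomposition; so some bag has ≥ 4 vertices and tw(G) ≥ 3. The upper and lower bounds meet at 3, so that is the treewidth.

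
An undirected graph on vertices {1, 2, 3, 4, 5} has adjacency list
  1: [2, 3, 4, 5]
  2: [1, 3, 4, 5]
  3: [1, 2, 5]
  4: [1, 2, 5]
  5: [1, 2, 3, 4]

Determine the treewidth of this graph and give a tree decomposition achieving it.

Treewidth 3.
One such decomposition:
Bags: B1 = {1, 2, 3, 5}  B2 = {1, 2, 4, 5}
Tree: B1–B2

Each bag holds 4 vertices, so the decomposition has width 3, which upper-bounds the treewidth. On the other hand G contains the 4-clique {1, 2, 3, 5}. A clique must lie in a single bag of any decomposition, so no decomposition can have width below 3. Hence tw(G) = 3 exactly.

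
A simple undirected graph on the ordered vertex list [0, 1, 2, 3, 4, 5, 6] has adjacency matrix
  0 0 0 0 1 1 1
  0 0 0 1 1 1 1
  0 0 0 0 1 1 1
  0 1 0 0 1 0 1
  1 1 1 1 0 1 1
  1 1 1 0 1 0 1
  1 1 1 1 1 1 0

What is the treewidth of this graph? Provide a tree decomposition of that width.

Treewidth 3.
Bags: B1 = {0, 4, 5, 6}  B2 = {2, 4, 5, 6}  B3 = {1, 4, 5, 6}  B4 = {1, 3, 4, 6}
Tree: B1–B2, B2–B3, B3–B4

Every bag has size at most 4, so the width is 4 − 1 = 3 and tw(G) ≤ 3. On the other hand G contains the 4-clique {1, 3, 4, 6}. A clique must lie in a single bag of any decomposition, so no decomposition can have width below 3. The upper and lower bounds meet at 3, so that is the treewidth.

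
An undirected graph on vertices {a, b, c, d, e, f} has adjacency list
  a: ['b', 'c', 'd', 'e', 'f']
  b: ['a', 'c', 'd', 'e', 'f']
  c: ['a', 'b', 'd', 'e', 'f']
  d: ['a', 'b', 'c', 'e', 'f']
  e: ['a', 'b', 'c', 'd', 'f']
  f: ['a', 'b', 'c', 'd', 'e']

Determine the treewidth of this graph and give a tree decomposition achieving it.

Treewidth 5.
One optimal decomposition is:
Bags: B1 = {a, b, c, d, e, f}
Tree: (single bag)

With just one bag of size 6, the width is 6 − 1 = 5, so tw(G) ≤ 5. Conversely, {a, b, c, d, e, f} is a clique of size 6, and the vertices of any clique must share a bag in every tree decomposition; so some bag has ≥ 6 vertices and tw(G) ≥ 5. The upper and lower bounds meet at 5, so that is the treewidth.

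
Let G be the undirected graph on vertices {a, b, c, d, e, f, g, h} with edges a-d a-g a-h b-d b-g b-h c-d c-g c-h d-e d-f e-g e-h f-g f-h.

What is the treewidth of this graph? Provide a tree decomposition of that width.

Treewidth 3.
One such decomposition:
Bags: B1 = {c, d, g, h}  B2 = {a, d, g, h}  B3 = {b, d, g, h}  B4 = {d, e, g, h}  B5 = {d, f, g, h}
Tree: B1–B2, B2–B3, B3–B4, B4–B5

Every bag has size at most 4, so the width is 4 − 1 = 3 and tw(G) ≤ 3. For the lower bound: the 4 vertex sets {c,g}, {a,h}, {d}, {b} are disjoint, each induces a connected subgraph, and every pair is joined by at least one edge of G. Contracting each set to a single vertex therefore yields K_{4} as a minor, and since treewidth is minor-monotone, tw(G) ≥ tw(K_{4}) = 3. Therefore the treewidth is 3.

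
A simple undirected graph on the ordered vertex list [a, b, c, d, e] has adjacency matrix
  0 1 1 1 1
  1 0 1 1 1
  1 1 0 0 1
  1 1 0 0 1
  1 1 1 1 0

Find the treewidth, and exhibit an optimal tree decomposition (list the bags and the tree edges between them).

Treewidth 3.
One such decomposition:
Bags: B1 = {a, b, c, e}  B2 = {a, b, d, e}
Tree: B1–B2

The largest bag has 4 vertices, giving width 3; this decomposition certifies tw(G) ≤ 3. On the other hand G contains the 4-clique {a, b, d, e}. A clique must lie in a single bag of any decomposition, so no decomposition can have width below 3. Therefore the treewidth is 3.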